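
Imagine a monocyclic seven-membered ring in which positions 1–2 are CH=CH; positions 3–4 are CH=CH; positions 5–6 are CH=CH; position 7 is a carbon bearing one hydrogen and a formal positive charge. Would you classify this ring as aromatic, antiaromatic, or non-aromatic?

Every ring atom contributes a p orbital perpendicular to the ring (the double-bond atoms are sp², each contributing one p electron; the carbocation has an empty p orbital), so the π system is cyclic and fully conjugated.
Counting π electrons: 3 × 2 = 6 from the double-bond units + 0 from the CH(+) atom = 6.
Since 6 = 4·1 + 2, the ring meets the 4n+2 criterion.
(This ring is the tropylium cation.)

Aromatic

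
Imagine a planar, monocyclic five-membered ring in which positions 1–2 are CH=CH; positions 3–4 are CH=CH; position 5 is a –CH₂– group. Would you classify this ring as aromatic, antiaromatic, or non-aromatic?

At the CH2 position, the tetrahedral CH₂ carbon is sp³ and has no p orbital in the ring π system; the ring's p-orbital overlap is broken there.
A ring that is not fully conjugated cannot be aromatic or antiaromatic regardless of its π-electron count.

Non-aromatic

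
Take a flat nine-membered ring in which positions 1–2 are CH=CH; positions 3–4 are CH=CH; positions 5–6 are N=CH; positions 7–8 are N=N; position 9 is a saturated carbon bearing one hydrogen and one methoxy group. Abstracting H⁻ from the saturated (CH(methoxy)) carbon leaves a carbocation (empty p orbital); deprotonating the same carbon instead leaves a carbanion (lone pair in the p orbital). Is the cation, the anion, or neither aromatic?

In either ion the ring is fully conjugated: every atom, including the new sp² carbon, supplies a p orbital.
Cation: 4 × 2 + 0 = 8 π electrons → 4(2), antiaromatic.
Anion: 4 × 2 + 2 = 10 π electrons → 4(2)+2, aromatic.

The anion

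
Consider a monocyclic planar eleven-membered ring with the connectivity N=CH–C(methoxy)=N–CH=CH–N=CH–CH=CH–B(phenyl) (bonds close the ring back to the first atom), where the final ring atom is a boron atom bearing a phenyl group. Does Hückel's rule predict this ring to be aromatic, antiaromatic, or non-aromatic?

Aromatic

All ring atoms are sp² and supply a p orbital to the ring (every atom in a ring double bond is sp² and brings one electron to the p orbital; each =N– nitrogen is pyridine-type (lone pair in the sp² plane, one electron in the p orbital); the boron has an empty p orbital); the conjugation is uninterrupted.
π-electron count: 5 × 2 = 10 from the double-bond units + 0 from the B(phenyl) atom = 10.
With 10 π electrons (n = 2), the Hückel 4n+2 condition holds.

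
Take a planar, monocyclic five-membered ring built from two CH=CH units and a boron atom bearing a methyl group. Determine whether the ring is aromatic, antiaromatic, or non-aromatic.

Antiaromatic

Check conjugation: every atom in a ring double bond is sp² and brings one electron to the p orbital; the boron has an empty p orbital — every position has a p orbital, so the cyclic π system is continuous.
π-electron count: 2 × 2 = 4 from the double-bond units + 0 from the B(methyl) atom = 4.
4 = 4(1); a planar, fully conjugated 4n system is antiaromatic.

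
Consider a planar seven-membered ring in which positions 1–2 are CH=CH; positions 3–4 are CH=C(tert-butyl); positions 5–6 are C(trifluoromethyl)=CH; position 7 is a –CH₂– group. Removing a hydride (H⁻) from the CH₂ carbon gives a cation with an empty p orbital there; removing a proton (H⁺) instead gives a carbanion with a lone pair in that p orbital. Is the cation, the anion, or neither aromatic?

In either ion the ring is fully conjugated: every atom, including the new sp² carbon, supplies a p orbital.
Cation: 3 × 2 + 0 = 6 π electrons → 4(1)+2, aromatic.
Anion: 3 × 2 + 2 = 8 π electrons → 4(2), antiaromatic.

The cation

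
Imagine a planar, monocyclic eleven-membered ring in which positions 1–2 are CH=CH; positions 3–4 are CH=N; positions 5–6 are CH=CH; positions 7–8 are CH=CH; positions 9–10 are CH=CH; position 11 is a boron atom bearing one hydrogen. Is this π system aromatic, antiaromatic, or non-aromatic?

Aromatic

Every ring atom contributes a p orbital perpendicular to the ring (the double-bond atoms are sp², each contributing one p electron; each sp² =N– keeps its lone pair in-plane and puts one electron into the π system; the boron has an empty p orbital), so the π system is cyclic and fully conjugated.
π-electron count: 5 × 2 = 10 from the double-bond units + 0 from the BH atom = 10.
10 = 4(2) + 2, which satisfies Hückel's 4n+2 rule.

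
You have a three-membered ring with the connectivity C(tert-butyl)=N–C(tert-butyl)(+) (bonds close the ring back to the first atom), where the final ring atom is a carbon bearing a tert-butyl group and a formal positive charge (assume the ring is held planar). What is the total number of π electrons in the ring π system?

The p orbitals form a continuous loop: every atom in a ring double bond is sp² and brings one electron to the p orbital; each sp² =N– keeps its lone pair in-plane and puts one electron into the π system; the carbocation has an empty p orbital. The ring is fully conjugated.
π-electron count: 1 × 2 = 2 from the double-bond unit + 0 from the C(tert-butyl)(+) atom = 2.

2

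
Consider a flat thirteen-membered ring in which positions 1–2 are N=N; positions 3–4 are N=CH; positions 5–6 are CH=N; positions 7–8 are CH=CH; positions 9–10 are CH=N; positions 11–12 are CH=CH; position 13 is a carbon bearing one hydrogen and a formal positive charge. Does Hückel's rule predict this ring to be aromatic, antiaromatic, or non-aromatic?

All ring atoms are sp² and supply a p orbital to the ring (the double-bond atoms are sp², each contributing one p electron; each =N– nitrogen is pyridine-type (lone pair in the sp² plane, one electron in the p orbital); the carbocation has an empty p orbital); the conjugation is uninterrupted.
Counting π electrons: 6 × 2 = 12 from the double-bond units + 0 from the CH(+) atom = 12.
With 12 = 4·3 π electrons, Hückel's rule classifies the planar ring as antiaromatic.

Antiaromatic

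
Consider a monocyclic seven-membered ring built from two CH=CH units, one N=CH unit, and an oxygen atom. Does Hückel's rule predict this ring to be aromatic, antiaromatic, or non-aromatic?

All ring atoms are sp² and supply a p orbital to the ring (the double-bond atoms are sp², each contributing one p electron; each =N– nitrogen is pyridine-type (lone pair in the sp² plane, one electron in the p orbital); the oxygen donates one lone pair from its p orbital); the conjugation is uninterrupted.
Tallying contributions gives 3 × 2 = 6 from the double-bond units + 2 from the O atom = 8.
A 4n π count (8, n = 2) in a planar conjugated ring means antiaromatic.

Antiaromatic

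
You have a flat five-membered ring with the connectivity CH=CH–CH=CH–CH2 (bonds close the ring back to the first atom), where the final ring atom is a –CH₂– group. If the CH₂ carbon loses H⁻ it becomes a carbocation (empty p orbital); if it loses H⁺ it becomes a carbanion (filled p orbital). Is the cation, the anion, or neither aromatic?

The anion

Once that carbon is sp², every ring atom has a p orbital and both ions are fully conjugated.
Cation: 2 × 2 + 0 = 4 π electrons → 4(1), antiaromatic.
Anion: 2 × 2 + 2 = 6 π electrons → 4(1)+2, aromatic.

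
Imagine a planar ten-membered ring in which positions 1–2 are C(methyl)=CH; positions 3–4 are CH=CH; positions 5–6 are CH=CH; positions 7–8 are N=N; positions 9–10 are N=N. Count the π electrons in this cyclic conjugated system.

The p orbitals form a continuous loop: every atom in a ring double bond is sp² and brings one electron to the p orbital; the doubly-bonded nitrogens are pyridine-type — their lone pairs lie in the ring plane, leaving one electron in the p orbital. The ring is fully conjugated.
π-electron count: 5 × 2 = 10 from the 5 double-bond units.

10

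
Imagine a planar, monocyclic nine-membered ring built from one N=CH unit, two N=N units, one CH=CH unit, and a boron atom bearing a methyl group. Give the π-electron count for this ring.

The p orbitals form a continuous loop: each doubly-bonded ring atom is sp² with one p-orbital electron; the doubly-bonded nitrogens are pyridine-type — their lone pairs lie in the ring plane, leaving one electron in the p orbital; the boron has an empty p orbital. The ring is fully conjugated.
Adding the contributions, 4 × 2 = 8 from the double-bond units + 0 from the B(methyl) atom = 8.

8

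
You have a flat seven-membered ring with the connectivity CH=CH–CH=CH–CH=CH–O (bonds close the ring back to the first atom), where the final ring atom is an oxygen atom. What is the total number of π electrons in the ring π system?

Check conjugation: the double-bond atoms are sp², each contributing one p electron; the oxygen donates one lone pair from its p orbital — every position has a p orbital, so the cyclic π system is continuous.
π-electron count: 3 × 2 = 6 from the double-bond units + 2 from the O atom = 8.

8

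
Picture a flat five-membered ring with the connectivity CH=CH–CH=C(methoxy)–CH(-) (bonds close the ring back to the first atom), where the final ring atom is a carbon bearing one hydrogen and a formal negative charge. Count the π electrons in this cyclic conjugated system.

The p orbitals form a continuous loop: the double-bond atoms are sp², each contributing one p electron; the carbanion's lone pair occupies the p orbital. The ring is fully conjugated.
Counting π electrons: 2 × 2 = 4 from the double-bond units + 2 from the CH(-) atom = 6.

6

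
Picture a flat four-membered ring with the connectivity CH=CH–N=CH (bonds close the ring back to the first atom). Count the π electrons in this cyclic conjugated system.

All ring atoms are sp² and supply a p orbital to the ring (the double-bond atoms are sp², each contributing one p electron; each sp² =N– keeps its lone pair in-plane and puts one electron into the π system); the conjugation is uninterrupted.
Adding the contributions, 2 × 2 = 4 from the 2 double-bond units.

4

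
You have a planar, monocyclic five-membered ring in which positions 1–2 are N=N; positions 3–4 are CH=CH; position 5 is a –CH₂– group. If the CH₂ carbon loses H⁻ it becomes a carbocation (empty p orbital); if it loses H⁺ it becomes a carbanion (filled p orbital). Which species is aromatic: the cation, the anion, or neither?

The anion

Both ions have a continuous loop of p orbitals — each ring atom is sp².
Cation: 2 × 2 + 0 = 4 π electrons → 4(1), antiaromatic.
Anion: 2 × 2 + 2 = 6 π electrons → 4(1)+2, aromatic.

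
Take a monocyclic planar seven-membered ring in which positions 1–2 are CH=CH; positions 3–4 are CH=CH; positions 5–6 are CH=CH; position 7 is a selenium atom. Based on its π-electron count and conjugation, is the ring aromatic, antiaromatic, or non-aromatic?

All ring atoms are sp² and supply a p orbital to the ring (the double-bond atoms are sp², each contributing one p electron; the selenium donates one lone pair from its p orbital); the conjugation is uninterrupted.
Adding the contributions, 3 × 2 = 6 from the double-bond units + 2 from the Se atom = 8.
8 is a 4n count (n = 2), so the planar conjugated ring is antiaromatic.

Antiaromatic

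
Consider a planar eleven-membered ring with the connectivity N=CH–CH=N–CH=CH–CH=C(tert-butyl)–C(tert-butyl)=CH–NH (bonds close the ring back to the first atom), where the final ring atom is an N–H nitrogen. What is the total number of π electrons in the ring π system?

All ring atoms are sp² and supply a p orbital to the ring (every atom in a ring double bond is sp² and brings one electron to the p orbital; each sp² =N– keeps its lone pair in-plane and puts one electron into the π system; the pyrrole-type nitrogen donates its lone pair from the p orbital); the conjugation is uninterrupted.
Counting π electrons: 5 × 2 = 10 from the double-bond units + 2 from the NH atom = 12.

12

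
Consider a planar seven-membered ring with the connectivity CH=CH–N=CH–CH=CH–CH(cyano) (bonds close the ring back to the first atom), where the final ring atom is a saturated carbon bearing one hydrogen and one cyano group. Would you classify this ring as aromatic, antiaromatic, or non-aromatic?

Non-aromatic

At the CH(cyano) position, that saturated carbon is sp³ and has no p orbital in the ring π system; the ring's p-orbital overlap is broken there.
Hückel's rule only applies to fully conjugated rings, so this one is simply non-aromatic.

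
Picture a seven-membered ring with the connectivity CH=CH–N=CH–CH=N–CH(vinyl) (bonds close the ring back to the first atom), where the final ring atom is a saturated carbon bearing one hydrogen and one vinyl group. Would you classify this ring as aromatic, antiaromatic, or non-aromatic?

The CH(vinyl) carbon is saturated: that saturated carbon is sp³ and has no p orbital in the ring π system. Conjugation is not continuous around the ring.
A ring that is not fully conjugated cannot be aromatic or antiaromatic regardless of its π-electron count.

Non-aromatic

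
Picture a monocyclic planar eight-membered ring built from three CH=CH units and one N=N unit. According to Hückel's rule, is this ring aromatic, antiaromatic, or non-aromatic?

Every ring atom contributes a p orbital perpendicular to the ring (the double-bond atoms are sp², each contributing one p electron; the doubly-bonded nitrogens are pyridine-type — their lone pairs lie in the ring plane, leaving one electron in the p orbital), so the π system is cyclic and fully conjugated.
Counting π electrons: 4 × 2 = 8 from the 4 double-bond units.
8 = 4(2); a planar, fully conjugated 4n system is antiaromatic.

Antiaromatic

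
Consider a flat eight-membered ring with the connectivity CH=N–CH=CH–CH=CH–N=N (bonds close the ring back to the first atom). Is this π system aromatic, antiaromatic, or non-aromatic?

Every ring atom contributes a p orbital perpendicular to the ring (every atom in a ring double bond is sp² and brings one electron to the p orbital; each sp² =N– keeps its lone pair in-plane and puts one electron into the π system), so the π system is cyclic and fully conjugated.
Adding the contributions, 4 × 2 = 8 from the 4 double-bond units.
8 is a 4n count (n = 2), so the planar conjugated ring is antiaromatic.

Antiaromatic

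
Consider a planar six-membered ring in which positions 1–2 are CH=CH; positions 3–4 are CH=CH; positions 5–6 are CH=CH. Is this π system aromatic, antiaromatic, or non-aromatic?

Aromatic

All ring atoms are sp² and supply a p orbital to the ring (every atom in a ring double bond is sp² and brings one electron to the p orbital); the conjugation is uninterrupted.
Tallying contributions gives 3 × 2 = 6 from the 3 double-bond units.
Since 6 = 4·1 + 2, the ring meets the 4n+2 criterion.
This is benzene.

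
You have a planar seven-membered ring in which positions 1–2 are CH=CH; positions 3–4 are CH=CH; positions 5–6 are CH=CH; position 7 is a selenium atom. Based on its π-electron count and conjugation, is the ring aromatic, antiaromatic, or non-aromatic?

Antiaromatic

Check conjugation: each doubly-bonded ring atom is sp² with one p-orbital electron; the selenium donates one lone pair from its p orbital — every position has a p orbital, so the cyclic π system is continuous.
Tallying contributions gives 3 × 2 = 6 from the double-bond units + 2 from the Se atom = 8.
With 8 = 4·2 π electrons, Hückel's rule classifies the planar ring as antiaromatic.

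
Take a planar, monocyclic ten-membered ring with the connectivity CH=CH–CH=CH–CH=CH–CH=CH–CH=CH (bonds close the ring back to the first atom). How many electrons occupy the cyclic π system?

10

Every ring atom contributes a p orbital perpendicular to the ring (each doubly-bonded ring atom is sp² with one p-orbital electron), so the π system is cyclic and fully conjugated.
π-electron count: 5 × 2 = 10 from the 5 double-bond units.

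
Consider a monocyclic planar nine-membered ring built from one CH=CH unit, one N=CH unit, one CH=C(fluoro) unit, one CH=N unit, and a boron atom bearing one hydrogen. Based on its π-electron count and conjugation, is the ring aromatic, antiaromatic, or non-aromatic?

Antiaromatic

Check conjugation: the double-bond atoms are sp², each contributing one p electron; each =N– nitrogen is pyridine-type (lone pair in the sp² plane, one electron in the p orbital); the boron has an empty p orbital — every position has a p orbital, so the cyclic π system is continuous.
π-electron count: 4 × 2 = 8 from the double-bond units + 0 from the BH atom = 8.
8 is a 4n count (n = 2), so the planar conjugated ring is antiaromatic.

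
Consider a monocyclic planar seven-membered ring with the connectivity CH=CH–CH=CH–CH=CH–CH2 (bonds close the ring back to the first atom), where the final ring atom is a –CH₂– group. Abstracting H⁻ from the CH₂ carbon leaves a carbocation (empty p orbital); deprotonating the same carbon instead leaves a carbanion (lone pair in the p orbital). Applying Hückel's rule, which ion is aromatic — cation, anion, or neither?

In both ions every ring atom is sp² and contributes a p orbital, so both rings are fully conjugated.
Cation: 3 × 2 + 0 = 6 π electrons → 4(1)+2, aromatic.
Anion: 3 × 2 + 2 = 8 π electrons → 4(2), antiaromatic.

The cation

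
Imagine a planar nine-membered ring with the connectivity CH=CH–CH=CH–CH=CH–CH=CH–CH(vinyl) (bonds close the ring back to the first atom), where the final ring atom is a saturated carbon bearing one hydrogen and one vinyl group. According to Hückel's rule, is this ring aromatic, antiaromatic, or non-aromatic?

Non-aromatic

The CH(vinyl) carbon is saturated: that saturated carbon is sp³ and has no p orbital in the ring π system. Conjugation is not continuous around the ring.
Without a continuous loop of overlapping p orbitals the Hückel electron count never comes into play.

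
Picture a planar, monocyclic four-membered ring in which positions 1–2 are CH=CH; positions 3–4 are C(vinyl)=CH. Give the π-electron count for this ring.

4

Every ring atom contributes a p orbital perpendicular to the ring (the double-bond atoms are sp², each contributing one p electron), so the π system is cyclic and fully conjugated.
Adding the contributions, 2 × 2 = 4 from the 2 double-bond units.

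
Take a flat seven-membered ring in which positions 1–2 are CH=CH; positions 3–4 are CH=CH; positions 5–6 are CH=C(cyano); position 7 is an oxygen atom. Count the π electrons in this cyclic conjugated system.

All ring atoms are sp² and supply a p orbital to the ring (every atom in a ring double bond is sp² and brings one electron to the p orbital; the oxygen donates one lone pair from its p orbital); the conjugation is uninterrupted.
Adding the contributions, 3 × 2 = 6 from the double-bond units + 2 from the O atom = 8.

8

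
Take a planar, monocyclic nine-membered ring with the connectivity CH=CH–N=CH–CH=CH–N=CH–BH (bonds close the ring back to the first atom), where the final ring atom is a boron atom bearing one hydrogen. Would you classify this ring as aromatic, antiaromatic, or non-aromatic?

The p orbitals form a continuous loop: the double-bond atoms are sp², each contributing one p electron; each sp² =N– keeps its lone pair in-plane and puts one electron into the π system; the boron has an empty p orbital. The ring is fully conjugated.
Counting π electrons: 4 × 2 = 8 from the double-bond units + 0 from the BH atom = 8.
With 8 = 4·2 π electrons, Hückel's rule classifies the planar ring as antiaromatic.

Antiaromatic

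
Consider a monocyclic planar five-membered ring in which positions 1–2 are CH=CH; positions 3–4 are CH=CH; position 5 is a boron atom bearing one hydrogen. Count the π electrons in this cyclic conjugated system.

4

The p orbitals form a continuous loop: the double-bond atoms are sp², each contributing one p electron; the boron has an empty p orbital. The ring is fully conjugated.
Tallying contributions gives 2 × 2 = 4 from the double-bond units + 0 from the BH atom = 4.
This is borole.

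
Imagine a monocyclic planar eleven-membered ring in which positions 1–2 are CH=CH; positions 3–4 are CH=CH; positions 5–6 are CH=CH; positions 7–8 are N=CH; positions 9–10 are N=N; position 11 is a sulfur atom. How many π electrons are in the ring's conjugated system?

12

All ring atoms are sp² and supply a p orbital to the ring (the double-bond atoms are sp², each contributing one p electron; each sp² =N– keeps its lone pair in-plane and puts one electron into the π system; the sulfur donates one lone pair from its p orbital); the conjugation is uninterrupted.
π-electron count: 5 × 2 = 10 from the double-bond units + 2 from the S atom = 12.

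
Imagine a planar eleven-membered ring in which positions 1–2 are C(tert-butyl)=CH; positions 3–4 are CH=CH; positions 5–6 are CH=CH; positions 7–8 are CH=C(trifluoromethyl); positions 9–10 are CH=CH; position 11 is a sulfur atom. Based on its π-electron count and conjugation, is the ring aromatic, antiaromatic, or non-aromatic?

Check conjugation: each doubly-bonded ring atom is sp² with one p-orbital electron; the sulfur donates one lone pair from its p orbital — every position has a p orbital, so the cyclic π system is continuous.
Counting π electrons: 5 × 2 = 10 from the double-bond units + 2 from the S atom = 12.
With 12 = 4·3 π electrons, Hückel's rule classifies the planar ring as antiaromatic.

Antiaromatic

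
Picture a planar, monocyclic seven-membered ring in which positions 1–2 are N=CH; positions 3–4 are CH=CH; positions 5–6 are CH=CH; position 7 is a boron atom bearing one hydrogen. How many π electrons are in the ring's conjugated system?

The p orbitals form a continuous loop: every atom in a ring double bond is sp² and brings one electron to the p orbital; the doubly-bonded nitrogens are pyridine-type — their lone pairs lie in the ring plane, leaving one electron in the p orbital; the boron has an empty p orbital. The ring is fully conjugated.
Counting π electrons: 3 × 2 = 6 from the double-bond units + 0 from the BH atom = 6.

6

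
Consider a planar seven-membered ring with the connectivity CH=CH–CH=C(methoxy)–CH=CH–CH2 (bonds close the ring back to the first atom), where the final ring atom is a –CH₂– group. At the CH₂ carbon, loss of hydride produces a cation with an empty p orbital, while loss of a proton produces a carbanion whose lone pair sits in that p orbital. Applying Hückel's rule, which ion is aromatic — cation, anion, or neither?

In both ions every ring atom is sp² and contributes a p orbital, so both rings are fully conjugated.
Cation: 3 × 2 + 0 = 6 π electrons → 4(1)+2, aromatic.
Anion: 3 × 2 + 2 = 8 π electrons → 4(2), antiaromatic.

The cation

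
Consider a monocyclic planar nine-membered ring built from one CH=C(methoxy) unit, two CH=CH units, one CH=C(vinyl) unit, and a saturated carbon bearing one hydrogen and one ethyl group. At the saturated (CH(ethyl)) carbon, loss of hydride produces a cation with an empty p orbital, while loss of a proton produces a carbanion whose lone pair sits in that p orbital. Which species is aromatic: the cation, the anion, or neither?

Both ions have a continuous loop of p orbitals — each ring atom is sp².
Cation: 4 × 2 + 0 = 8 π electrons → 4(2), antiaromatic.
Anion: 4 × 2 + 2 = 10 π electrons → 4(2)+2, aromatic.

The anion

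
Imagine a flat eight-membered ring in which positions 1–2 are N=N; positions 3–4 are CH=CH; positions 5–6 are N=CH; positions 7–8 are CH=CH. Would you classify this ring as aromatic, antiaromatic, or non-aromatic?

Antiaromatic

Every ring atom contributes a p orbital perpendicular to the ring (every atom in a ring double bond is sp² and brings one electron to the p orbital; each =N– nitrogen is pyridine-type (lone pair in the sp² plane, one electron in the p orbital)), so the π system is cyclic and fully conjugated.
Counting π electrons: 4 × 2 = 8 from the 4 double-bond units.
A 4n π count (8, n = 2) in a planar conjugated ring means antiaromatic.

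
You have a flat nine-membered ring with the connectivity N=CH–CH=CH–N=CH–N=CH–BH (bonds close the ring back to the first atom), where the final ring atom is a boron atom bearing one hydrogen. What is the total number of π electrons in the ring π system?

8

The p orbitals form a continuous loop: every atom in a ring double bond is sp² and brings one electron to the p orbital; the doubly-bonded nitrogens are pyridine-type — their lone pairs lie in the ring plane, leaving one electron in the p orbital; the boron has an empty p orbital. The ring is fully conjugated.
Counting π electrons: 4 × 2 = 8 from the double-bond units + 0 from the BH atom = 8.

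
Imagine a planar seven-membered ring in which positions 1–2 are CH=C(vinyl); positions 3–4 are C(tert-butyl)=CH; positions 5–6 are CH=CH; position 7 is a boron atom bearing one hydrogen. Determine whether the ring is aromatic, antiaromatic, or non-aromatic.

Aromatic

Check conjugation: each doubly-bonded ring atom is sp² with one p-orbital electron; the boron has an empty p orbital — every position has a p orbital, so the cyclic π system is continuous.
Adding the contributions, 3 × 2 = 6 from the double-bond units + 0 from the BH atom = 6.
Since 6 = 4·1 + 2, the ring meets the 4n+2 criterion.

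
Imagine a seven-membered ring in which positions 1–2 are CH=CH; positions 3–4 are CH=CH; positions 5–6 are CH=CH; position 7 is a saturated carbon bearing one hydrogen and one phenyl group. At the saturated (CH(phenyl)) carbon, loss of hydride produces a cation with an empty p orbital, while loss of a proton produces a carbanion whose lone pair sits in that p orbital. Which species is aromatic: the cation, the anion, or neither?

Once that carbon is sp², every ring atom has a p orbital and both ions are fully conjugated.
Cation: 3 × 2 + 0 = 6 π electrons → 4(1)+2, aromatic.
Anion: 3 × 2 + 2 = 8 π electrons → 4(2), antiaromatic.

The cation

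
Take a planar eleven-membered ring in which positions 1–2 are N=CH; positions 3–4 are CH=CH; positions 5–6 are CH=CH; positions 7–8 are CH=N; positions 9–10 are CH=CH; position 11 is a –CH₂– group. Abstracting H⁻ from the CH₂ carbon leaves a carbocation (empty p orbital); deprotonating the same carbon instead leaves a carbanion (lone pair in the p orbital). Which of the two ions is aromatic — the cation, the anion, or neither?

The cation

In either ion the ring is fully conjugated: every atom, including the new sp² carbon, supplies a p orbital.
Cation: 5 × 2 + 0 = 10 π electrons → 4(2)+2, aromatic.
Anion: 5 × 2 + 2 = 12 π electrons → 4(3), antiaromatic.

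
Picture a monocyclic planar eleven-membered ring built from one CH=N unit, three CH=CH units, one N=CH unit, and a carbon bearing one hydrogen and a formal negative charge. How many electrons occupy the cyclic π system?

12

All ring atoms are sp² and supply a p orbital to the ring (the double-bond atoms are sp², each contributing one p electron; each sp² =N– keeps its lone pair in-plane and puts one electron into the π system; the carbanion's lone pair occupies the p orbital); the conjugation is uninterrupted.
Counting π electrons: 5 × 2 = 10 from the double-bond units + 2 from the CH(-) atom = 12.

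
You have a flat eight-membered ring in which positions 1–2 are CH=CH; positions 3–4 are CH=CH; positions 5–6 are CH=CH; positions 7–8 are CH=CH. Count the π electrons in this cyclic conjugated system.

8

Every ring atom contributes a p orbital perpendicular to the ring (each doubly-bonded ring atom is sp² with one p-orbital electron), so the π system is cyclic and fully conjugated.
Counting π electrons: 4 × 2 = 8 from the 4 double-bond units.
(This ring is cyclooctatetraene.)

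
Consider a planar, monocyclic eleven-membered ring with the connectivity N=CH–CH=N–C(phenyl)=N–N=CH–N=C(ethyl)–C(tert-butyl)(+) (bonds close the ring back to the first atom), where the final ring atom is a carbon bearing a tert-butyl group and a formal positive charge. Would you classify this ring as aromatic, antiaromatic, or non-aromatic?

The p orbitals form a continuous loop: the double-bond atoms are sp², each contributing one p electron; each sp² =N– keeps its lone pair in-plane and puts one electron into the π system; the carbocation has an empty p orbital. The ring is fully conjugated.
Tallying contributions gives 5 × 2 = 10 from the double-bond units + 0 from the C(tert-butyl)(+) atom = 10.
That gives a 4n+2 count (10, n = 2).

Aromatic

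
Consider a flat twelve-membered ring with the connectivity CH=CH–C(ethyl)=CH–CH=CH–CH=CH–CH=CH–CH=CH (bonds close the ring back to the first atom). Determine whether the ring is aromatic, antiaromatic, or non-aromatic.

All ring atoms are sp² and supply a p orbital to the ring (every atom in a ring double bond is sp² and brings one electron to the p orbital); the conjugation is uninterrupted.
Adding the contributions, 6 × 2 = 12 from the 6 double-bond units.
A 4n π count (12, n = 3) in a planar conjugated ring means antiaromatic.

Antiaromatic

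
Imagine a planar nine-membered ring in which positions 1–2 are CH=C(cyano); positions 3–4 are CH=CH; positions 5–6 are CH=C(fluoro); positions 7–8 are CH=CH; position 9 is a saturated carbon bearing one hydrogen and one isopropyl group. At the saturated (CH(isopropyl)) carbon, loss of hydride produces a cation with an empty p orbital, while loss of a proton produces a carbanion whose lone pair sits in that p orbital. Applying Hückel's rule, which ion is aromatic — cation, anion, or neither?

In both ions every ring atom is sp² and contributes a p orbital, so both rings are fully conjugated.
Cation: 4 × 2 + 0 = 8 π electrons → 4(2), antiaromatic.
Anion: 4 × 2 + 2 = 10 π electrons → 4(2)+2, aromatic.

The anion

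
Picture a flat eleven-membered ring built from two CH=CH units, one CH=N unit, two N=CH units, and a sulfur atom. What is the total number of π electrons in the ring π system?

All ring atoms are sp² and supply a p orbital to the ring (the double-bond atoms are sp², each contributing one p electron; the doubly-bonded nitrogens are pyridine-type — their lone pairs lie in the ring plane, leaving one electron in the p orbital; the sulfur donates one lone pair from its p orbital); the conjugation is uninterrupted.
Counting π electrons: 5 × 2 = 10 from the double-bond units + 2 from the S atom = 12.

12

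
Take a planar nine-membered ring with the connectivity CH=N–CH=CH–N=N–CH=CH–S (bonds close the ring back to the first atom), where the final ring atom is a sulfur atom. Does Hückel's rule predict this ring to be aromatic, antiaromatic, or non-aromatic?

The p orbitals form a continuous loop: each doubly-bonded ring atom is sp² with one p-orbital electron; each sp² =N– keeps its lone pair in-plane and puts one electron into the π system; the sulfur donates one lone pair from its p orbital. The ring is fully conjugated.
Tallying contributions gives 4 × 2 = 8 from the double-bond units + 2 from the S atom = 10.
Since 10 = 4·2 + 2, the ring meets the 4n+2 criterion.

Aromatic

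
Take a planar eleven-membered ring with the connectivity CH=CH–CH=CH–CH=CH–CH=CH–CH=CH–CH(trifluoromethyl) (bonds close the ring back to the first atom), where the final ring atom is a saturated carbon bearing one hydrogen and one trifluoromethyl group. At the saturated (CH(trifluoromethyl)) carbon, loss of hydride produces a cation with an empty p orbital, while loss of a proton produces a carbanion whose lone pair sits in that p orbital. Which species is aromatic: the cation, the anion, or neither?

The cation

In both ions every ring atom is sp² and contributes a p orbital, so both rings are fully conjugated.
Cation: 5 × 2 + 0 = 10 π electrons → 4(2)+2, aromatic.
Anion: 5 × 2 + 2 = 12 π electrons → 4(3), antiaromatic.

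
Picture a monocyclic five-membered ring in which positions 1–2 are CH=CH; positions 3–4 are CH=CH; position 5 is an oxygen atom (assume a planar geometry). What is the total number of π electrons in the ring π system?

6

Check conjugation: each doubly-bonded ring atom is sp² with one p-orbital electron; the oxygen donates one lone pair from its p orbital — every position has a p orbital, so the cyclic π system is continuous.
Tallying contributions gives 2 × 2 = 4 from the double-bond units + 2 from the O atom = 6.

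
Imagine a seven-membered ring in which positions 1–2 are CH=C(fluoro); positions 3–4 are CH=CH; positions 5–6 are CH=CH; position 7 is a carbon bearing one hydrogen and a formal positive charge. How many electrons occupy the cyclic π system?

6

Every ring atom contributes a p orbital perpendicular to the ring (each doubly-bonded ring atom is sp² with one p-orbital electron; the carbocation has an empty p orbital), so the π system is cyclic and fully conjugated.
Counting π electrons: 3 × 2 = 6 from the double-bond units + 0 from the CH(+) atom = 6.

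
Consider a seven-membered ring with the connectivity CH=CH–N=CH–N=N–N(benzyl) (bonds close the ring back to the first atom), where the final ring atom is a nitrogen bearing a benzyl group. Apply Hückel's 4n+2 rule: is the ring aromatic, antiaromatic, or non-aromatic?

Every ring atom contributes a p orbital perpendicular to the ring (every atom in a ring double bond is sp² and brings one electron to the p orbital; the doubly-bonded nitrogens are pyridine-type — their lone pairs lie in the ring plane, leaving one electron in the p orbital; the pyrrole-type nitrogen donates its lone pair from the p orbital), so the π system is cyclic and fully conjugated.
Tallying contributions gives 3 × 2 = 6 from the double-bond units + 2 from the N(benzyl) atom = 8.
With 8 = 4·2 π electrons, Hückel's rule classifies the planar ring as antiaromatic.

Antiaromatic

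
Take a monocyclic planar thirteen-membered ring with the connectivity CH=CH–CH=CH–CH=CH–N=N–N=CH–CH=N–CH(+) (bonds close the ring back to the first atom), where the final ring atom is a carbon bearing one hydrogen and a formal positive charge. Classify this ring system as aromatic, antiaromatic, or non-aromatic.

Antiaromatic

The p orbitals form a continuous loop: every atom in a ring double bond is sp² and brings one electron to the p orbital; each =N– nitrogen is pyridine-type (lone pair in the sp² plane, one electron in the p orbital); the carbocation has an empty p orbital. The ring is fully conjugated.
Counting π electrons: 6 × 2 = 12 from the double-bond units + 0 from the CH(+) atom = 12.
12 is a 4n count (n = 3), so the planar conjugated ring is antiaromatic.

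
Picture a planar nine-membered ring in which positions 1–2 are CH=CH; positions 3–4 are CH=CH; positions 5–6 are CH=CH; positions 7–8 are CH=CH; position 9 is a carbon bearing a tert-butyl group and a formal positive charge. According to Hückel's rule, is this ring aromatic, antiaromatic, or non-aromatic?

Check conjugation: every atom in a ring double bond is sp² and brings one electron to the p orbital; the carbocation has an empty p orbital — every position has a p orbital, so the cyclic π system is continuous.
Tallying contributions gives 4 × 2 = 8 from the double-bond units + 0 from the C(tert-butyl)(+) atom = 8.
A 4n π count (8, n = 2) in a planar conjugated ring means antiaromatic.

Antiaromatic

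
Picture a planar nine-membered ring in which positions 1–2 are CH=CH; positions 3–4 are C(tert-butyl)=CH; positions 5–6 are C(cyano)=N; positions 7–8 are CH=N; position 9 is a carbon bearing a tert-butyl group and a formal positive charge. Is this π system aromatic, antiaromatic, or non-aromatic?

Antiaromatic

All ring atoms are sp² and supply a p orbital to the ring (every atom in a ring double bond is sp² and brings one electron to the p orbital; the doubly-bonded nitrogens are pyridine-type — their lone pairs lie in the ring plane, leaving one electron in the p orbital; the carbocation has an empty p orbital); the conjugation is uninterrupted.
π-electron count: 4 × 2 = 8 from the double-bond units + 0 from the C(tert-butyl)(+) atom = 8.
With 8 = 4·2 π electrons, Hückel's rule classifies the planar ring as antiaromatic.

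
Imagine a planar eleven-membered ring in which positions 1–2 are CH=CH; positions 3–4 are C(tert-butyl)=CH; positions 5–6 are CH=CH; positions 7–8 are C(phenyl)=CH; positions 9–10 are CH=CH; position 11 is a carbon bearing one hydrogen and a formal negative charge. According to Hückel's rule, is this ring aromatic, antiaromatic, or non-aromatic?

Antiaromatic

Check conjugation: the double-bond atoms are sp², each contributing one p electron; the carbanion's lone pair occupies the p orbital — every position has a p orbital, so the cyclic π system is continuous.
π-electron count: 5 × 2 = 10 from the double-bond units + 2 from the CH(-) atom = 12.
A 4n π count (12, n = 3) in a planar conjugated ring means antiaromatic.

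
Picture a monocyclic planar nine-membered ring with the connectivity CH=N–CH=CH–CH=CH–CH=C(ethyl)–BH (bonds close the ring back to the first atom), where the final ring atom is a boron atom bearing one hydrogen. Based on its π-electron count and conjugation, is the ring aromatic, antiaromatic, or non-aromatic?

All ring atoms are sp² and supply a p orbital to the ring (the double-bond atoms are sp², each contributing one p electron; the doubly-bonded nitrogens are pyridine-type — their lone pairs lie in the ring plane, leaving one electron in the p orbital; the boron has an empty p orbital); the conjugation is uninterrupted.
Tallying contributions gives 4 × 2 = 8 from the double-bond units + 0 from the BH atom = 8.
With 8 = 4·2 π electrons, Hückel's rule classifies the planar ring as antiaromatic.

Antiaromatic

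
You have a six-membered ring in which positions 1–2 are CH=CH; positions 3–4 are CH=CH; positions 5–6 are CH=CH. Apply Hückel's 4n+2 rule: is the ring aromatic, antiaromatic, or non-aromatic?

All ring atoms are sp² and supply a p orbital to the ring (every atom in a ring double bond is sp² and brings one electron to the p orbital); the conjugation is uninterrupted.
π-electron count: 3 × 2 = 6 from the 3 double-bond units.
6 = 4(1) + 2, which satisfies Hückel's 4n+2 rule.
This is benzene.

Aromatic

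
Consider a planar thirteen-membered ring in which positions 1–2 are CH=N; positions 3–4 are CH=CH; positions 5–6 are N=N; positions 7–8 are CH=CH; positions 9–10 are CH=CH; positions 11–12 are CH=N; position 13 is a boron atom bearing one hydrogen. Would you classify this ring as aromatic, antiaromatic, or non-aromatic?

Check conjugation: the double-bond atoms are sp², each contributing one p electron; each sp² =N– keeps its lone pair in-plane and puts one electron into the π system; the boron has an empty p orbital — every position has a p orbital, so the cyclic π system is continuous.
π-electron count: 6 × 2 = 12 from the double-bond units + 0 from the BH atom = 12.
12 = 4(3); a planar, fully conjugated 4n system is antiaromatic.

Antiaromatic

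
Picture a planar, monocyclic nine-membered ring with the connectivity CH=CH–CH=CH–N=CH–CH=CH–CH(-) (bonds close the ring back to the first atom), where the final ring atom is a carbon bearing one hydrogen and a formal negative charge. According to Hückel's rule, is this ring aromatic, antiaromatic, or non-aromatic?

Aromatic

The p orbitals form a continuous loop: the double-bond atoms are sp², each contributing one p electron; each sp² =N– keeps its lone pair in-plane and puts one electron into the π system; the carbanion's lone pair occupies the p orbital. The ring is fully conjugated.
Adding the contributions, 4 × 2 = 8 from the double-bond units + 2 from the CH(-) atom = 10.
That gives a 4n+2 count (10, n = 2).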